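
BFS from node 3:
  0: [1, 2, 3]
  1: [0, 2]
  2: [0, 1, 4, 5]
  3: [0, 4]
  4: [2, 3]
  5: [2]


Visit 3, enqueue [0, 4]
Visit 0, enqueue [1, 2]
Visit 4, enqueue []
Visit 1, enqueue []
Visit 2, enqueue [5]
Visit 5, enqueue []

BFS order: [3, 0, 4, 1, 2, 5]


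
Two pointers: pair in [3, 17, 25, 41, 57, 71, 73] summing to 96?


lo=0(3)+hi=6(73)=76
lo=1(17)+hi=6(73)=90
lo=2(25)+hi=6(73)=98
lo=2(25)+hi=5(71)=96

Yes: 25+71=96


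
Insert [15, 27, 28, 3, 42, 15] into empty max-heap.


Insert 15: [15]
Insert 27: [27, 15]
Insert 28: [28, 15, 27]
Insert 3: [28, 15, 27, 3]
Insert 42: [42, 28, 27, 3, 15]
Insert 15: [42, 28, 27, 3, 15, 15]

Final heap: [42, 28, 27, 3, 15, 15]


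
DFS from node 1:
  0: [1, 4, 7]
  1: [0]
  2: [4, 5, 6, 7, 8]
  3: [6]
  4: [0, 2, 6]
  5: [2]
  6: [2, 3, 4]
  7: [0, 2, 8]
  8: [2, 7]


Visit 1, push [0]
Visit 0, push [7, 4]
Visit 4, push [6, 2]
Visit 2, push [8, 7, 6, 5]
Visit 5, push []
Visit 6, push [3]
Visit 3, push []
Visit 7, push [8]
Visit 8, push []

DFS order: [1, 0, 4, 2, 5, 6, 3, 7, 8]


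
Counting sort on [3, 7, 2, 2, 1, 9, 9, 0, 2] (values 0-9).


Input: [3, 7, 2, 2, 1, 9, 9, 0, 2]
Counts: [1, 1, 3, 1, 0, 0, 0, 1, 0, 2]

Sorted: [0, 1, 2, 2, 2, 3, 7, 9, 9]


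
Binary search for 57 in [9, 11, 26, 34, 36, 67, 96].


Step 1: lo=0, hi=6, mid=3, val=34
Step 2: lo=4, hi=6, mid=5, val=67
Step 3: lo=4, hi=4, mid=4, val=36

Not found


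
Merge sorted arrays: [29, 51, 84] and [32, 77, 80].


Take 29 from A
Take 32 from B
Take 51 from A
Take 77 from B
Take 80 from B

Merged: [29, 32, 51, 77, 80, 84]


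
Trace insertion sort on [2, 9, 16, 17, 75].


Initial: [2, 9, 16, 17, 75]
Insert 9: [2, 9, 16, 17, 75]
Insert 16: [2, 9, 16, 17, 75]
Insert 17: [2, 9, 16, 17, 75]
Insert 75: [2, 9, 16, 17, 75]

Sorted: [2, 9, 16, 17, 75]


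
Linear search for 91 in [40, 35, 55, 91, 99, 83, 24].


i=0: 40!=91
i=1: 35!=91
i=2: 55!=91
i=3: 91==91 found!

Found at 3, 4 comps


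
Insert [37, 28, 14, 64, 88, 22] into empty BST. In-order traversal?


Insert 37: root
Insert 28: L from 37
Insert 14: L from 37 -> L from 28
Insert 64: R from 37
Insert 88: R from 37 -> R from 64
Insert 22: L from 37 -> L from 28 -> R from 14

In-order: [14, 22, 28, 37, 64, 88]


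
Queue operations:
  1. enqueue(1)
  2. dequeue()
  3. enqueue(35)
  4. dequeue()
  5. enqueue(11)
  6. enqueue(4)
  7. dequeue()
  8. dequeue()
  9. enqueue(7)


enqueue(1) -> [1]
dequeue()->1, []
enqueue(35) -> [35]
dequeue()->35, []
enqueue(11) -> [11]
enqueue(4) -> [11, 4]
dequeue()->11, [4]
dequeue()->4, []
enqueue(7) -> [7]

Final queue: [7]


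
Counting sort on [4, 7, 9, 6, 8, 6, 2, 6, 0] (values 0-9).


Input: [4, 7, 9, 6, 8, 6, 2, 6, 0]
Counts: [1, 0, 1, 0, 1, 0, 3, 1, 1, 1]

Sorted: [0, 2, 4, 6, 6, 6, 7, 8, 9]


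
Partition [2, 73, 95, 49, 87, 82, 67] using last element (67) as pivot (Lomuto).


Pivot: 67
  2 <= 67: advance i (no swap)
  49 <= 67: swap -> [2, 49, 95, 73, 87, 82, 67]
Place pivot at 2: [2, 49, 67, 73, 87, 82, 95]

Partitioned: [2, 49, 67, 73, 87, 82, 95]


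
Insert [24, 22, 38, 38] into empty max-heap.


Insert 24: [24]
Insert 22: [24, 22]
Insert 38: [38, 22, 24]
Insert 38: [38, 38, 24, 22]

Final heap: [38, 38, 24, 22]


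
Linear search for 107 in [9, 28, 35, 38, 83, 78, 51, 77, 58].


i=0: 9!=107
i=1: 28!=107
i=2: 35!=107
i=3: 38!=107
i=4: 83!=107
i=5: 78!=107
i=6: 51!=107
i=7: 77!=107
i=8: 58!=107

Not found, 9 comps


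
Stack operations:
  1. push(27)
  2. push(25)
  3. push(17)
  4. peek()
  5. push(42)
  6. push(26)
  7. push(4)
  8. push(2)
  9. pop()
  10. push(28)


push(27) -> [27]
push(25) -> [27, 25]
push(17) -> [27, 25, 17]
peek()->17
push(42) -> [27, 25, 17, 42]
push(26) -> [27, 25, 17, 42, 26]
push(4) -> [27, 25, 17, 42, 26, 4]
push(2) -> [27, 25, 17, 42, 26, 4, 2]
pop()->2, [27, 25, 17, 42, 26, 4]
push(28) -> [27, 25, 17, 42, 26, 4, 28]

Final stack: [27, 25, 17, 42, 26, 4, 28]


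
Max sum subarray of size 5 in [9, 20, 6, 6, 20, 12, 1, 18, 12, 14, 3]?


[0:5]: 61
[1:6]: 64
[2:7]: 45
[3:8]: 57
[4:9]: 63
[5:10]: 57
[6:11]: 48

Max: 64 at [1:6]


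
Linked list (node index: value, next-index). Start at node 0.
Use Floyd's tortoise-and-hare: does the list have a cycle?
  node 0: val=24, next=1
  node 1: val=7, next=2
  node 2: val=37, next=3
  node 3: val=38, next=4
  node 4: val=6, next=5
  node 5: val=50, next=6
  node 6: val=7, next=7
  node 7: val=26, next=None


Floyd's tortoise (slow, +1) and hare (fast, +2):
  init: slow=0, fast=0
  step 1: slow=1, fast=2
  step 2: slow=2, fast=4
  step 3: slow=3, fast=6
  step 4: fast 6->7->None, no cycle

Cycle: no


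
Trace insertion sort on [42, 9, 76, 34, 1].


Initial: [42, 9, 76, 34, 1]
Insert 9: [9, 42, 76, 34, 1]
Insert 76: [9, 42, 76, 34, 1]
Insert 34: [9, 34, 42, 76, 1]
Insert 1: [1, 9, 34, 42, 76]

Sorted: [1, 9, 34, 42, 76]


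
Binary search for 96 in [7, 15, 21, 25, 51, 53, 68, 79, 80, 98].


Step 1: lo=0, hi=9, mid=4, val=51
Step 2: lo=5, hi=9, mid=7, val=79
Step 3: lo=8, hi=9, mid=8, val=80
Step 4: lo=9, hi=9, mid=9, val=98

Not found


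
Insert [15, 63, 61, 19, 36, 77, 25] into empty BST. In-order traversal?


Insert 15: root
Insert 63: R from 15
Insert 61: R from 15 -> L from 63
Insert 19: R from 15 -> L from 63 -> L from 61
Insert 36: R from 15 -> L from 63 -> L from 61 -> R from 19
Insert 77: R from 15 -> R from 63
Insert 25: R from 15 -> L from 63 -> L from 61 -> R from 19 -> L from 36

In-order: [15, 19, 25, 36, 61, 63, 77]


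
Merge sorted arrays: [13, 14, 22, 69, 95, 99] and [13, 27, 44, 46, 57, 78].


Take 13 from A
Take 13 from B
Take 14 from A
Take 22 from A
Take 27 from B
Take 44 from B
Take 46 from B
Take 57 from B
Take 69 from A
Take 78 from B

Merged: [13, 13, 14, 22, 27, 44, 46, 57, 69, 78, 95, 99]


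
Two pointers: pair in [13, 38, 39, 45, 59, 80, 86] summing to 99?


lo=0(13)+hi=6(86)=99

Yes: 13+86=99


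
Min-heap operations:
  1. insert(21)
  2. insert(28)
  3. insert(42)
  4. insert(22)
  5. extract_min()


insert(21) -> [21]
insert(28) -> [21, 28]
insert(42) -> [21, 28, 42]
insert(22) -> [21, 22, 42, 28]
extract_min()->21, [22, 28, 42]

Final heap: [22, 28, 42]


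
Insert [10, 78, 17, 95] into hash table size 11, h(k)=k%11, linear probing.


Insert 10: h=10 -> slot 10
Insert 78: h=1 -> slot 1
Insert 17: h=6 -> slot 6
Insert 95: h=7 -> slot 7

Table: [None, 78, None, None, None, None, 17, 95, None, None, 10]


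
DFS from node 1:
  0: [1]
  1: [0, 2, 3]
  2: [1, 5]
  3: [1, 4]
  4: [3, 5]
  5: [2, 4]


Visit 1, push [3, 2, 0]
Visit 0, push []
Visit 2, push [5]
Visit 5, push [4]
Visit 4, push [3]
Visit 3, push []

DFS order: [1, 0, 2, 5, 4, 3]


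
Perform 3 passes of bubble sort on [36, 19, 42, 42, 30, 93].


Initial: [36, 19, 42, 42, 30, 93]
Pass 1: [19, 36, 42, 30, 42, 93] (2 swaps)
Pass 2: [19, 36, 30, 42, 42, 93] (1 swaps)
Pass 3: [19, 30, 36, 42, 42, 93] (1 swaps)

After 3 passes: [19, 30, 36, 42, 42, 93]


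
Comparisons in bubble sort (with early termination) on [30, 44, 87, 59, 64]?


Algorithm: bubble sort (with early termination)
Input: [30, 44, 87, 59, 64]
Sorted: [30, 44, 59, 64, 87]

7


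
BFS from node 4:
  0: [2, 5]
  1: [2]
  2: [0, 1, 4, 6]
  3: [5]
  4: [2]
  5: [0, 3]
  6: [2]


Visit 4, enqueue [2]
Visit 2, enqueue [0, 1, 6]
Visit 0, enqueue [5]
Visit 1, enqueue []
Visit 6, enqueue []
Visit 5, enqueue [3]
Visit 3, enqueue []

BFS order: [4, 2, 0, 1, 6, 5, 3]


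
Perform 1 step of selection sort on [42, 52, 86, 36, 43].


Initial: [42, 52, 86, 36, 43]
Step 1: min=36 at 3
  Swap: [36, 52, 86, 42, 43]

After 1 step: [36, 52, 86, 42, 43]


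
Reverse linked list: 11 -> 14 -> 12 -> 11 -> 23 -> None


Step 1: curr=11, set curr.next=prev(None) | reversed so far: 11
Step 2: curr=14, set curr.next=prev(11) | reversed so far: 14 -> 11
Step 3: curr=12, set curr.next=prev(14) | reversed so far: 12 -> 14 -> 11
Step 4: curr=11, set curr.next=prev(12) | reversed so far: 11 -> 12 -> 14 -> 11
Step 5: curr=23, set curr.next=prev(11) | reversed so far: 23 -> 11 -> 12 -> 14 -> 11

23 -> 11 -> 12 -> 14 -> 11 -> None


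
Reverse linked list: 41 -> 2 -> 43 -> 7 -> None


Step 1: curr=41, set curr.next=prev(None) | reversed so far: 41
Step 2: curr=2, set curr.next=prev(41) | reversed so far: 2 -> 41
Step 3: curr=43, set curr.next=prev(2) | reversed so far: 43 -> 2 -> 41
Step 4: curr=7, set curr.next=prev(43) | reversed so far: 7 -> 43 -> 2 -> 41

7 -> 43 -> 2 -> 41 -> None


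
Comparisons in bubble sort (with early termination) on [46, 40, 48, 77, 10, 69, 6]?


Algorithm: bubble sort (with early termination)
Input: [46, 40, 48, 77, 10, 69, 6]
Sorted: [6, 10, 40, 46, 48, 69, 77]

21


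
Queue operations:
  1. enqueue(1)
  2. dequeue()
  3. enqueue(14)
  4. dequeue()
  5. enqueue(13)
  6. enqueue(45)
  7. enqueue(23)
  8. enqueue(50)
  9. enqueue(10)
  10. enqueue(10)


enqueue(1) -> [1]
dequeue()->1, []
enqueue(14) -> [14]
dequeue()->14, []
enqueue(13) -> [13]
enqueue(45) -> [13, 45]
enqueue(23) -> [13, 45, 23]
enqueue(50) -> [13, 45, 23, 50]
enqueue(10) -> [13, 45, 23, 50, 10]
enqueue(10) -> [13, 45, 23, 50, 10, 10]

Final queue: [13, 45, 23, 50, 10, 10]


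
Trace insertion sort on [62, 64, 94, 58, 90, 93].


Initial: [62, 64, 94, 58, 90, 93]
Insert 64: [62, 64, 94, 58, 90, 93]
Insert 94: [62, 64, 94, 58, 90, 93]
Insert 58: [58, 62, 64, 94, 90, 93]
Insert 90: [58, 62, 64, 90, 94, 93]
Insert 93: [58, 62, 64, 90, 93, 94]

Sorted: [58, 62, 64, 90, 93, 94]


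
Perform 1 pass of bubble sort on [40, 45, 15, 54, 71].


Initial: [40, 45, 15, 54, 71]
Pass 1: [40, 15, 45, 54, 71] (1 swaps)

After 1 pass: [40, 15, 45, 54, 71]


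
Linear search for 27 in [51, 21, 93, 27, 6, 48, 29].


i=0: 51!=27
i=1: 21!=27
i=2: 93!=27
i=3: 27==27 found!

Found at 3, 4 comps


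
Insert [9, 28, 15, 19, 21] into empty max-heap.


Insert 9: [9]
Insert 28: [28, 9]
Insert 15: [28, 9, 15]
Insert 19: [28, 19, 15, 9]
Insert 21: [28, 21, 15, 9, 19]

Final heap: [28, 21, 15, 9, 19]


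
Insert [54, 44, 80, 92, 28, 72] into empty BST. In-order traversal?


Insert 54: root
Insert 44: L from 54
Insert 80: R from 54
Insert 92: R from 54 -> R from 80
Insert 28: L from 54 -> L from 44
Insert 72: R from 54 -> L from 80

In-order: [28, 44, 54, 72, 80, 92]


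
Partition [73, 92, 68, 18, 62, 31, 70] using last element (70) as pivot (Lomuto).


Pivot: 70
  68 <= 70: swap -> [68, 92, 73, 18, 62, 31, 70]
  18 <= 70: swap -> [68, 18, 73, 92, 62, 31, 70]
  62 <= 70: swap -> [68, 18, 62, 92, 73, 31, 70]
  31 <= 70: swap -> [68, 18, 62, 31, 73, 92, 70]
Place pivot at 4: [68, 18, 62, 31, 70, 92, 73]

Partitioned: [68, 18, 62, 31, 70, 92, 73]


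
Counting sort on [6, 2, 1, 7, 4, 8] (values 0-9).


Input: [6, 2, 1, 7, 4, 8]
Counts: [0, 1, 1, 0, 1, 0, 1, 1, 1, 0]

Sorted: [1, 2, 4, 6, 7, 8]


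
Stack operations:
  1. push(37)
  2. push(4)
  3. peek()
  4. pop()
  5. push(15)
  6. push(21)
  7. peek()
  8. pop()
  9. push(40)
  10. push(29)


push(37) -> [37]
push(4) -> [37, 4]
peek()->4
pop()->4, [37]
push(15) -> [37, 15]
push(21) -> [37, 15, 21]
peek()->21
pop()->21, [37, 15]
push(40) -> [37, 15, 40]
push(29) -> [37, 15, 40, 29]

Final stack: [37, 15, 40, 29]


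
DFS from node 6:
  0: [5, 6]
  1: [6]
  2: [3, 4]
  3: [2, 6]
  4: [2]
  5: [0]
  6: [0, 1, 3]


Visit 6, push [3, 1, 0]
Visit 0, push [5]
Visit 5, push []
Visit 1, push []
Visit 3, push [2]
Visit 2, push [4]
Visit 4, push []

DFS order: [6, 0, 5, 1, 3, 2, 4]


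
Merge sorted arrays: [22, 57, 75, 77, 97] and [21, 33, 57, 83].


Take 21 from B
Take 22 from A
Take 33 from B
Take 57 from A
Take 57 from B
Take 75 from A
Take 77 from A
Take 83 from B

Merged: [21, 22, 33, 57, 57, 75, 77, 83, 97]


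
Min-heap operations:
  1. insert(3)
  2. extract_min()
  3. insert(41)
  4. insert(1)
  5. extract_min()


insert(3) -> [3]
extract_min()->3, []
insert(41) -> [41]
insert(1) -> [1, 41]
extract_min()->1, [41]

Final heap: [41]


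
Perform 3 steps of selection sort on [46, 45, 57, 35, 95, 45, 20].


Initial: [46, 45, 57, 35, 95, 45, 20]
Step 1: min=20 at 6
  Swap: [20, 45, 57, 35, 95, 45, 46]
Step 2: min=35 at 3
  Swap: [20, 35, 57, 45, 95, 45, 46]
Step 3: min=45 at 3
  Swap: [20, 35, 45, 57, 95, 45, 46]

After 3 steps: [20, 35, 45, 57, 95, 45, 46]


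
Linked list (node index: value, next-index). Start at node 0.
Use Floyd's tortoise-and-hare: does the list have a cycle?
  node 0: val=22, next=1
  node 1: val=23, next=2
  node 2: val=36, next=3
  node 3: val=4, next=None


Floyd's tortoise (slow, +1) and hare (fast, +2):
  init: slow=0, fast=0
  step 1: slow=1, fast=2
  step 2: fast 2->3->None, no cycle

Cycle: no


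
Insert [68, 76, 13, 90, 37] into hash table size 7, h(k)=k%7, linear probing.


Insert 68: h=5 -> slot 5
Insert 76: h=6 -> slot 6
Insert 13: h=6, 1 probes -> slot 0
Insert 90: h=6, 2 probes -> slot 1
Insert 37: h=2 -> slot 2

Table: [13, 90, 37, None, None, 68, 76]


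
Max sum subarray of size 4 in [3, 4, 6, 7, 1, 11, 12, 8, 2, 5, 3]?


[0:4]: 20
[1:5]: 18
[2:6]: 25
[3:7]: 31
[4:8]: 32
[5:9]: 33
[6:10]: 27
[7:11]: 18

Max: 33 at [5:9]


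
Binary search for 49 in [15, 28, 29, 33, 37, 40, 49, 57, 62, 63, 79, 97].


Step 1: lo=0, hi=11, mid=5, val=40
Step 2: lo=6, hi=11, mid=8, val=62
Step 3: lo=6, hi=7, mid=6, val=49

Found at index 6


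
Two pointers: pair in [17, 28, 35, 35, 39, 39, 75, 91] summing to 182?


lo=0(17)+hi=7(91)=108
lo=1(28)+hi=7(91)=119
lo=2(35)+hi=7(91)=126
lo=3(35)+hi=7(91)=126
lo=4(39)+hi=7(91)=130
lo=5(39)+hi=7(91)=130
lo=6(75)+hi=7(91)=166

No pair found


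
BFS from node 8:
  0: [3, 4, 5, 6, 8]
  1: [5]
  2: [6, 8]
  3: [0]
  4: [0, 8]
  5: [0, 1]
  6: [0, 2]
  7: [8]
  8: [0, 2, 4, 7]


Visit 8, enqueue [0, 2, 4, 7]
Visit 0, enqueue [3, 5, 6]
Visit 2, enqueue []
Visit 4, enqueue []
Visit 7, enqueue []
Visit 3, enqueue []
Visit 5, enqueue [1]
Visit 6, enqueue []
Visit 1, enqueue []

BFS order: [8, 0, 2, 4, 7, 3, 5, 6, 1]


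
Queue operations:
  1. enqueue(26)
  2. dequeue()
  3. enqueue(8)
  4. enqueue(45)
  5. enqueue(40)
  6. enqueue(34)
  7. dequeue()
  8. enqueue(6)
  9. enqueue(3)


enqueue(26) -> [26]
dequeue()->26, []
enqueue(8) -> [8]
enqueue(45) -> [8, 45]
enqueue(40) -> [8, 45, 40]
enqueue(34) -> [8, 45, 40, 34]
dequeue()->8, [45, 40, 34]
enqueue(6) -> [45, 40, 34, 6]
enqueue(3) -> [45, 40, 34, 6, 3]

Final queue: [45, 40, 34, 6, 3]


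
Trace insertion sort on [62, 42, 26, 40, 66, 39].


Initial: [62, 42, 26, 40, 66, 39]
Insert 42: [42, 62, 26, 40, 66, 39]
Insert 26: [26, 42, 62, 40, 66, 39]
Insert 40: [26, 40, 42, 62, 66, 39]
Insert 66: [26, 40, 42, 62, 66, 39]
Insert 39: [26, 39, 40, 42, 62, 66]

Sorted: [26, 39, 40, 42, 62, 66]


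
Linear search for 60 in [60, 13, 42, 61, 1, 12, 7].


i=0: 60==60 found!

Found at 0, 1 comps


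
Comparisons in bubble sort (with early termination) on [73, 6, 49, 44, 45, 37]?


Algorithm: bubble sort (with early termination)
Input: [73, 6, 49, 44, 45, 37]
Sorted: [6, 37, 44, 45, 49, 73]

15


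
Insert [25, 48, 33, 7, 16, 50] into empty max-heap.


Insert 25: [25]
Insert 48: [48, 25]
Insert 33: [48, 25, 33]
Insert 7: [48, 25, 33, 7]
Insert 16: [48, 25, 33, 7, 16]
Insert 50: [50, 25, 48, 7, 16, 33]

Final heap: [50, 25, 48, 7, 16, 33]


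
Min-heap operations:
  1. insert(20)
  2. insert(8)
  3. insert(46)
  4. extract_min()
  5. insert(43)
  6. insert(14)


insert(20) -> [20]
insert(8) -> [8, 20]
insert(46) -> [8, 20, 46]
extract_min()->8, [20, 46]
insert(43) -> [20, 46, 43]
insert(14) -> [14, 20, 43, 46]

Final heap: [14, 20, 43, 46]


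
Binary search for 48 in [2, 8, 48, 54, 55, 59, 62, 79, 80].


Step 1: lo=0, hi=8, mid=4, val=55
Step 2: lo=0, hi=3, mid=1, val=8
Step 3: lo=2, hi=3, mid=2, val=48

Found at index 2


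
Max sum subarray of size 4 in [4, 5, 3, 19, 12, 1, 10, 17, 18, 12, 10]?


[0:4]: 31
[1:5]: 39
[2:6]: 35
[3:7]: 42
[4:8]: 40
[5:9]: 46
[6:10]: 57
[7:11]: 57

Max: 57 at [6:10]


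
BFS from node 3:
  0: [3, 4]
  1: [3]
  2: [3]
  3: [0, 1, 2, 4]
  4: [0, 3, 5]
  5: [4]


Visit 3, enqueue [0, 1, 2, 4]
Visit 0, enqueue []
Visit 1, enqueue []
Visit 2, enqueue []
Visit 4, enqueue [5]
Visit 5, enqueue []

BFS order: [3, 0, 1, 2, 4, 5]


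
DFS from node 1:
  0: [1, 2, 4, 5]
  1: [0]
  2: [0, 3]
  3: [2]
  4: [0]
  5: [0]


Visit 1, push [0]
Visit 0, push [5, 4, 2]
Visit 2, push [3]
Visit 3, push []
Visit 4, push []
Visit 5, push []

DFS order: [1, 0, 2, 3, 4, 5]


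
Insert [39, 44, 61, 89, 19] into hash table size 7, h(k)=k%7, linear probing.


Insert 39: h=4 -> slot 4
Insert 44: h=2 -> slot 2
Insert 61: h=5 -> slot 5
Insert 89: h=5, 1 probes -> slot 6
Insert 19: h=5, 2 probes -> slot 0

Table: [19, None, 44, None, 39, 61, 89]


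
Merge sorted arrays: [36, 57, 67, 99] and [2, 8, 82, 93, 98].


Take 2 from B
Take 8 from B
Take 36 from A
Take 57 from A
Take 67 from A
Take 82 from B
Take 93 from B
Take 98 from B

Merged: [2, 8, 36, 57, 67, 82, 93, 98, 99]


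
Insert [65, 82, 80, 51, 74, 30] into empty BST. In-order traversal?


Insert 65: root
Insert 82: R from 65
Insert 80: R from 65 -> L from 82
Insert 51: L from 65
Insert 74: R from 65 -> L from 82 -> L from 80
Insert 30: L from 65 -> L from 51

In-order: [30, 51, 65, 74, 80, 82]


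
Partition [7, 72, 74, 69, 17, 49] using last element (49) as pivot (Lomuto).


Pivot: 49
  7 <= 49: advance i (no swap)
  17 <= 49: swap -> [7, 17, 74, 69, 72, 49]
Place pivot at 2: [7, 17, 49, 69, 72, 74]

Partitioned: [7, 17, 49, 69, 72, 74]


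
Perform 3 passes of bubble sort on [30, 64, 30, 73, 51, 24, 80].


Initial: [30, 64, 30, 73, 51, 24, 80]
Pass 1: [30, 30, 64, 51, 24, 73, 80] (3 swaps)
Pass 2: [30, 30, 51, 24, 64, 73, 80] (2 swaps)
Pass 3: [30, 30, 24, 51, 64, 73, 80] (1 swaps)

After 3 passes: [30, 30, 24, 51, 64, 73, 80]


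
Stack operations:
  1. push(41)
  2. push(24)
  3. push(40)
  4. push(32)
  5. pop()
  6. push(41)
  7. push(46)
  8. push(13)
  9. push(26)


push(41) -> [41]
push(24) -> [41, 24]
push(40) -> [41, 24, 40]
push(32) -> [41, 24, 40, 32]
pop()->32, [41, 24, 40]
push(41) -> [41, 24, 40, 41]
push(46) -> [41, 24, 40, 41, 46]
push(13) -> [41, 24, 40, 41, 46, 13]
push(26) -> [41, 24, 40, 41, 46, 13, 26]

Final stack: [41, 24, 40, 41, 46, 13, 26]


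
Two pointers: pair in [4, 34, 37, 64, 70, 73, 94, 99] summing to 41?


lo=0(4)+hi=7(99)=103
lo=0(4)+hi=6(94)=98
lo=0(4)+hi=5(73)=77
lo=0(4)+hi=4(70)=74
lo=0(4)+hi=3(64)=68
lo=0(4)+hi=2(37)=41

Yes: 4+37=41


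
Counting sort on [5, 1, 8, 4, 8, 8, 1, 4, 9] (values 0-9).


Input: [5, 1, 8, 4, 8, 8, 1, 4, 9]
Counts: [0, 2, 0, 0, 2, 1, 0, 0, 3, 1]

Sorted: [1, 1, 4, 4, 5, 8, 8, 8, 9]


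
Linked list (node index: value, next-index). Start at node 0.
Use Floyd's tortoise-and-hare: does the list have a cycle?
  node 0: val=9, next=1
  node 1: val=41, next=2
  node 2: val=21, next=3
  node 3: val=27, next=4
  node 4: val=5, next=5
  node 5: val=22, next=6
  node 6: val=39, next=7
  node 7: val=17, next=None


Floyd's tortoise (slow, +1) and hare (fast, +2):
  init: slow=0, fast=0
  step 1: slow=1, fast=2
  step 2: slow=2, fast=4
  step 3: slow=3, fast=6
  step 4: fast 6->7->None, no cycle

Cycle: no


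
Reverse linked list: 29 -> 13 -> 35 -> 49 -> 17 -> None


Step 1: curr=29, set curr.next=prev(None) | reversed so far: 29
Step 2: curr=13, set curr.next=prev(29) | reversed so far: 13 -> 29
Step 3: curr=35, set curr.next=prev(13) | reversed so far: 35 -> 13 -> 29
Step 4: curr=49, set curr.next=prev(35) | reversed so far: 49 -> 35 -> 13 -> 29
Step 5: curr=17, set curr.next=prev(49) | reversed so far: 17 -> 49 -> 35 -> 13 -> 29

17 -> 49 -> 35 -> 13 -> 29 -> None


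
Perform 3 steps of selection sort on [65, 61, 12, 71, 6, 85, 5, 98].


Initial: [65, 61, 12, 71, 6, 85, 5, 98]
Step 1: min=5 at 6
  Swap: [5, 61, 12, 71, 6, 85, 65, 98]
Step 2: min=6 at 4
  Swap: [5, 6, 12, 71, 61, 85, 65, 98]
Step 3: min=12 at 2
  Swap: [5, 6, 12, 71, 61, 85, 65, 98]

After 3 steps: [5, 6, 12, 71, 61, 85, 65, 98]


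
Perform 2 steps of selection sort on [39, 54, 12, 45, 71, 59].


Initial: [39, 54, 12, 45, 71, 59]
Step 1: min=12 at 2
  Swap: [12, 54, 39, 45, 71, 59]
Step 2: min=39 at 2
  Swap: [12, 39, 54, 45, 71, 59]

After 2 steps: [12, 39, 54, 45, 71, 59]


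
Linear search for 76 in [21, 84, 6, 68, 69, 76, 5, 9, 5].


i=0: 21!=76
i=1: 84!=76
i=2: 6!=76
i=3: 68!=76
i=4: 69!=76
i=5: 76==76 found!

Found at 5, 6 comps


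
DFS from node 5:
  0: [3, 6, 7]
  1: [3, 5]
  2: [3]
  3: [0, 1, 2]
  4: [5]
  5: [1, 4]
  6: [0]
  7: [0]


Visit 5, push [4, 1]
Visit 1, push [3]
Visit 3, push [2, 0]
Visit 0, push [7, 6]
Visit 6, push []
Visit 7, push []
Visit 2, push []
Visit 4, push []

DFS order: [5, 1, 3, 0, 6, 7, 2, 4]


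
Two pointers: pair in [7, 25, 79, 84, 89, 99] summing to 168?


lo=0(7)+hi=5(99)=106
lo=1(25)+hi=5(99)=124
lo=2(79)+hi=5(99)=178
lo=2(79)+hi=4(89)=168

Yes: 79+89=168


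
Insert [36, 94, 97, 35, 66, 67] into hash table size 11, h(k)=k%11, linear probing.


Insert 36: h=3 -> slot 3
Insert 94: h=6 -> slot 6
Insert 97: h=9 -> slot 9
Insert 35: h=2 -> slot 2
Insert 66: h=0 -> slot 0
Insert 67: h=1 -> slot 1

Table: [66, 67, 35, 36, None, None, 94, None, None, 97, None]


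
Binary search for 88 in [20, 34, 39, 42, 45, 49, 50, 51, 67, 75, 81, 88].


Step 1: lo=0, hi=11, mid=5, val=49
Step 2: lo=6, hi=11, mid=8, val=67
Step 3: lo=9, hi=11, mid=10, val=81
Step 4: lo=11, hi=11, mid=11, val=88

Found at index 11


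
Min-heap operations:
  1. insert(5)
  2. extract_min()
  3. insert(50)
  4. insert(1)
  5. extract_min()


insert(5) -> [5]
extract_min()->5, []
insert(50) -> [50]
insert(1) -> [1, 50]
extract_min()->1, [50]

Final heap: [50]


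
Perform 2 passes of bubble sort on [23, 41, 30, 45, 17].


Initial: [23, 41, 30, 45, 17]
Pass 1: [23, 30, 41, 17, 45] (2 swaps)
Pass 2: [23, 30, 17, 41, 45] (1 swaps)

After 2 passes: [23, 30, 17, 41, 45]


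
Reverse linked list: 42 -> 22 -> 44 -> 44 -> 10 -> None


Step 1: curr=42, set curr.next=prev(None) | reversed so far: 42
Step 2: curr=22, set curr.next=prev(42) | reversed so far: 22 -> 42
Step 3: curr=44, set curr.next=prev(22) | reversed so far: 44 -> 22 -> 42
Step 4: curr=44, set curr.next=prev(44) | reversed so far: 44 -> 44 -> 22 -> 42
Step 5: curr=10, set curr.next=prev(44) | reversed so far: 10 -> 44 -> 44 -> 22 -> 42

10 -> 44 -> 44 -> 22 -> 42 -> None


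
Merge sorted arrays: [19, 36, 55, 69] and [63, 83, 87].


Take 19 from A
Take 36 from A
Take 55 from A
Take 63 from B
Take 69 from A

Merged: [19, 36, 55, 63, 69, 83, 87]


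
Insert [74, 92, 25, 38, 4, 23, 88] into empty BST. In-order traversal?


Insert 74: root
Insert 92: R from 74
Insert 25: L from 74
Insert 38: L from 74 -> R from 25
Insert 4: L from 74 -> L from 25
Insert 23: L from 74 -> L from 25 -> R from 4
Insert 88: R from 74 -> L from 92

In-order: [4, 23, 25, 38, 74, 88, 92]


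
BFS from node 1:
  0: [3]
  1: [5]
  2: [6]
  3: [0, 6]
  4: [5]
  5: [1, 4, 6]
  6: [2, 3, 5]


Visit 1, enqueue [5]
Visit 5, enqueue [4, 6]
Visit 4, enqueue []
Visit 6, enqueue [2, 3]
Visit 2, enqueue []
Visit 3, enqueue [0]
Visit 0, enqueue []

BFS order: [1, 5, 4, 6, 2, 3, 0]


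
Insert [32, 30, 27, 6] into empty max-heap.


Insert 32: [32]
Insert 30: [32, 30]
Insert 27: [32, 30, 27]
Insert 6: [32, 30, 27, 6]

Final heap: [32, 30, 27, 6]


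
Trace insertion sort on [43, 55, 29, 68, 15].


Initial: [43, 55, 29, 68, 15]
Insert 55: [43, 55, 29, 68, 15]
Insert 29: [29, 43, 55, 68, 15]
Insert 68: [29, 43, 55, 68, 15]
Insert 15: [15, 29, 43, 55, 68]

Sorted: [15, 29, 43, 55, 68]


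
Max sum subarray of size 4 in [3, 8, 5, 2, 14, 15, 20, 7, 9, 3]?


[0:4]: 18
[1:5]: 29
[2:6]: 36
[3:7]: 51
[4:8]: 56
[5:9]: 51
[6:10]: 39

Max: 56 at [4:8]


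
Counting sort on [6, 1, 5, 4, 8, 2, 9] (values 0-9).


Input: [6, 1, 5, 4, 8, 2, 9]
Counts: [0, 1, 1, 0, 1, 1, 1, 0, 1, 1]

Sorted: [1, 2, 4, 5, 6, 8, 9]


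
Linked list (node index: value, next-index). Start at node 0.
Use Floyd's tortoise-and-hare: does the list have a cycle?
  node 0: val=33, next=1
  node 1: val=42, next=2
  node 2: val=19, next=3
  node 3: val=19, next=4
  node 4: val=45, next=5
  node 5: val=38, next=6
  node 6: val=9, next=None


Floyd's tortoise (slow, +1) and hare (fast, +2):
  init: slow=0, fast=0
  step 1: slow=1, fast=2
  step 2: slow=2, fast=4
  step 3: slow=3, fast=6
  step 4: fast -> None, no cycle

Cycle: no


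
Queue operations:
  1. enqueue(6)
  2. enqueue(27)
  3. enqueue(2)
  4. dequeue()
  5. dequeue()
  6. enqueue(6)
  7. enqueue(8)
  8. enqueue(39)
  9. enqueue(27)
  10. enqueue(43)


enqueue(6) -> [6]
enqueue(27) -> [6, 27]
enqueue(2) -> [6, 27, 2]
dequeue()->6, [27, 2]
dequeue()->27, [2]
enqueue(6) -> [2, 6]
enqueue(8) -> [2, 6, 8]
enqueue(39) -> [2, 6, 8, 39]
enqueue(27) -> [2, 6, 8, 39, 27]
enqueue(43) -> [2, 6, 8, 39, 27, 43]

Final queue: [2, 6, 8, 39, 27, 43]


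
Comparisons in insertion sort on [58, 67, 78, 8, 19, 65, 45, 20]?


Algorithm: insertion sort
Input: [58, 67, 78, 8, 19, 65, 45, 20]
Sorted: [8, 19, 20, 45, 58, 65, 67, 78]

23


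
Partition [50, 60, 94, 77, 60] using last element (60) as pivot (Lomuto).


Pivot: 60
  50 <= 60: advance i (no swap)
  60 <= 60: advance i (no swap)
Place pivot at 2: [50, 60, 60, 77, 94]

Partitioned: [50, 60, 60, 77, 94]


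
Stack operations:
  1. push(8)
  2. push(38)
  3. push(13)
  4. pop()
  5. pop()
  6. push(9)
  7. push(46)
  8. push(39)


push(8) -> [8]
push(38) -> [8, 38]
push(13) -> [8, 38, 13]
pop()->13, [8, 38]
pop()->38, [8]
push(9) -> [8, 9]
push(46) -> [8, 9, 46]
push(39) -> [8, 9, 46, 39]

Final stack: [8, 9, 46, 39]


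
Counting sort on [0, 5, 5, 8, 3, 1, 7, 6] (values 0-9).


Input: [0, 5, 5, 8, 3, 1, 7, 6]
Counts: [1, 1, 0, 1, 0, 2, 1, 1, 1, 0]

Sorted: [0, 1, 3, 5, 5, 6, 7, 8]


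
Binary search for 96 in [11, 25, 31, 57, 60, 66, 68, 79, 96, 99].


Step 1: lo=0, hi=9, mid=4, val=60
Step 2: lo=5, hi=9, mid=7, val=79
Step 3: lo=8, hi=9, mid=8, val=96

Found at index 8


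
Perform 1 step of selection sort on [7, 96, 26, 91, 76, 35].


Initial: [7, 96, 26, 91, 76, 35]
Step 1: min=7 at 0
  Swap: [7, 96, 26, 91, 76, 35]

After 1 step: [7, 96, 26, 91, 76, 35]


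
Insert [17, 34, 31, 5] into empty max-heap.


Insert 17: [17]
Insert 34: [34, 17]
Insert 31: [34, 17, 31]
Insert 5: [34, 17, 31, 5]

Final heap: [34, 17, 31, 5]


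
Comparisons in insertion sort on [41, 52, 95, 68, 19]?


Algorithm: insertion sort
Input: [41, 52, 95, 68, 19]
Sorted: [19, 41, 52, 68, 95]

8


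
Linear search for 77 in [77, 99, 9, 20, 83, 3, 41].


i=0: 77==77 found!

Found at 0, 1 comps


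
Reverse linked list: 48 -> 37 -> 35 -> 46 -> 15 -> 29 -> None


Step 1: curr=48, set curr.next=prev(None) | reversed so far: 48
Step 2: curr=37, set curr.next=prev(48) | reversed so far: 37 -> 48
Step 3: curr=35, set curr.next=prev(37) | reversed so far: 35 -> 37 -> 48
Step 4: curr=46, set curr.next=prev(35) | reversed so far: 46 -> 35 -> 37 -> 48
Step 5: curr=15, set curr.next=prev(46) | reversed so far: 15 -> 46 -> 35 -> 37 -> 48
Step 6: curr=29, set curr.next=prev(15) | reversed so far: 29 -> 15 -> 46 -> 35 -> 37 -> 48

29 -> 15 -> 46 -> 35 -> 37 -> 48 -> None


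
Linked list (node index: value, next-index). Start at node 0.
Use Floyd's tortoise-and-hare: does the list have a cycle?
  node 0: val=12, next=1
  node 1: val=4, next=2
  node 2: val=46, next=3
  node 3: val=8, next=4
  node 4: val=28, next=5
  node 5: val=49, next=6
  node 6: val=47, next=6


Floyd's tortoise (slow, +1) and hare (fast, +2):
  init: slow=0, fast=0
  step 1: slow=1, fast=2
  step 2: slow=2, fast=4
  step 3: slow=3, fast=6
  step 4: slow=4, fast=6
  step 5: slow=5, fast=6
  step 6: slow=6, fast=6
  slow == fast at node 6: cycle detected

Cycle: yes


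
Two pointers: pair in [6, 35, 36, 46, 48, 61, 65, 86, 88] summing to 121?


lo=0(6)+hi=8(88)=94
lo=1(35)+hi=8(88)=123
lo=1(35)+hi=7(86)=121

Yes: 35+86=121


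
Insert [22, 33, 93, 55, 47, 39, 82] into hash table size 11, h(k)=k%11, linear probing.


Insert 22: h=0 -> slot 0
Insert 33: h=0, 1 probes -> slot 1
Insert 93: h=5 -> slot 5
Insert 55: h=0, 2 probes -> slot 2
Insert 47: h=3 -> slot 3
Insert 39: h=6 -> slot 6
Insert 82: h=5, 2 probes -> slot 7

Table: [22, 33, 55, 47, None, 93, 39, 82, None, None, None]


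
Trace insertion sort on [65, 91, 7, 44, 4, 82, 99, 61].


Initial: [65, 91, 7, 44, 4, 82, 99, 61]
Insert 91: [65, 91, 7, 44, 4, 82, 99, 61]
Insert 7: [7, 65, 91, 44, 4, 82, 99, 61]
Insert 44: [7, 44, 65, 91, 4, 82, 99, 61]
Insert 4: [4, 7, 44, 65, 91, 82, 99, 61]
Insert 82: [4, 7, 44, 65, 82, 91, 99, 61]
Insert 99: [4, 7, 44, 65, 82, 91, 99, 61]
Insert 61: [4, 7, 44, 61, 65, 82, 91, 99]

Sorted: [4, 7, 44, 61, 65, 82, 91, 99]


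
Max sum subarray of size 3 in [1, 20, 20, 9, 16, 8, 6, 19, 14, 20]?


[0:3]: 41
[1:4]: 49
[2:5]: 45
[3:6]: 33
[4:7]: 30
[5:8]: 33
[6:9]: 39
[7:10]: 53

Max: 53 at [7:10]


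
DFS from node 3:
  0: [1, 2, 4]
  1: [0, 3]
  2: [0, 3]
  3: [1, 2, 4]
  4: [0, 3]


Visit 3, push [4, 2, 1]
Visit 1, push [0]
Visit 0, push [4, 2]
Visit 2, push []
Visit 4, push []

DFS order: [3, 1, 0, 2, 4]


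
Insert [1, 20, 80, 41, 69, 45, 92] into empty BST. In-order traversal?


Insert 1: root
Insert 20: R from 1
Insert 80: R from 1 -> R from 20
Insert 41: R from 1 -> R from 20 -> L from 80
Insert 69: R from 1 -> R from 20 -> L from 80 -> R from 41
Insert 45: R from 1 -> R from 20 -> L from 80 -> R from 41 -> L from 69
Insert 92: R from 1 -> R from 20 -> R from 80

In-order: [1, 20, 41, 45, 69, 80, 92]


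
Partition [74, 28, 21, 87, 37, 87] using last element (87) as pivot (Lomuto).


Pivot: 87
  74 <= 87: advance i (no swap)
  28 <= 87: advance i (no swap)
  21 <= 87: advance i (no swap)
  87 <= 87: advance i (no swap)
  37 <= 87: advance i (no swap)
Place pivot at 5: [74, 28, 21, 87, 37, 87]

Partitioned: [74, 28, 21, 87, 37, 87]


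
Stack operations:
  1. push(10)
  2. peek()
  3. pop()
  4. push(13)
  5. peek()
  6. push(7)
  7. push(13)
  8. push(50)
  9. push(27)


push(10) -> [10]
peek()->10
pop()->10, []
push(13) -> [13]
peek()->13
push(7) -> [13, 7]
push(13) -> [13, 7, 13]
push(50) -> [13, 7, 13, 50]
push(27) -> [13, 7, 13, 50, 27]

Final stack: [13, 7, 13, 50, 27]


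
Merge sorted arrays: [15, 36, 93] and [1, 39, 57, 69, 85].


Take 1 from B
Take 15 from A
Take 36 from A
Take 39 from B
Take 57 from B
Take 69 from B
Take 85 from B

Merged: [1, 15, 36, 39, 57, 69, 85, 93]


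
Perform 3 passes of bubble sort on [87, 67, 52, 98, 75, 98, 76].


Initial: [87, 67, 52, 98, 75, 98, 76]
Pass 1: [67, 52, 87, 75, 98, 76, 98] (4 swaps)
Pass 2: [52, 67, 75, 87, 76, 98, 98] (3 swaps)
Pass 3: [52, 67, 75, 76, 87, 98, 98] (1 swaps)

After 3 passes: [52, 67, 75, 76, 87, 98, 98]


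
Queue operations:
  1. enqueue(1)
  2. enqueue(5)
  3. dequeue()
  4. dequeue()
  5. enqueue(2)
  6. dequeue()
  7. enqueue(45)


enqueue(1) -> [1]
enqueue(5) -> [1, 5]
dequeue()->1, [5]
dequeue()->5, []
enqueue(2) -> [2]
dequeue()->2, []
enqueue(45) -> [45]

Final queue: [45]


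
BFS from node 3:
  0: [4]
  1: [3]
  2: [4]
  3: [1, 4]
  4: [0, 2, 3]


Visit 3, enqueue [1, 4]
Visit 1, enqueue []
Visit 4, enqueue [0, 2]
Visit 0, enqueue []
Visit 2, enqueue []

BFS order: [3, 1, 4, 0, 2]


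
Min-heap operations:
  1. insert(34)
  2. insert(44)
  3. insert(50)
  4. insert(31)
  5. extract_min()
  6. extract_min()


insert(34) -> [34]
insert(44) -> [34, 44]
insert(50) -> [34, 44, 50]
insert(31) -> [31, 34, 50, 44]
extract_min()->31, [34, 44, 50]
extract_min()->34, [44, 50]

Final heap: [44, 50]


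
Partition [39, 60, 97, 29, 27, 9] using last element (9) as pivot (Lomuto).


Pivot: 9
Place pivot at 0: [9, 60, 97, 29, 27, 39]

Partitioned: [9, 60, 97, 29, 27, 39]


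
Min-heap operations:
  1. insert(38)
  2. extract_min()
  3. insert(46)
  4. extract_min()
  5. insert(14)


insert(38) -> [38]
extract_min()->38, []
insert(46) -> [46]
extract_min()->46, []
insert(14) -> [14]

Final heap: [14]


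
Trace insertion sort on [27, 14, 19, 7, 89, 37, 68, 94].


Initial: [27, 14, 19, 7, 89, 37, 68, 94]
Insert 14: [14, 27, 19, 7, 89, 37, 68, 94]
Insert 19: [14, 19, 27, 7, 89, 37, 68, 94]
Insert 7: [7, 14, 19, 27, 89, 37, 68, 94]
Insert 89: [7, 14, 19, 27, 89, 37, 68, 94]
Insert 37: [7, 14, 19, 27, 37, 89, 68, 94]
Insert 68: [7, 14, 19, 27, 37, 68, 89, 94]
Insert 94: [7, 14, 19, 27, 37, 68, 89, 94]

Sorted: [7, 14, 19, 27, 37, 68, 89, 94]


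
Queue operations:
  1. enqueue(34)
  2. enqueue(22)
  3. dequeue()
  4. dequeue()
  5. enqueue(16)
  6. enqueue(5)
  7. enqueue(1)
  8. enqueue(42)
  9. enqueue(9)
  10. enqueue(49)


enqueue(34) -> [34]
enqueue(22) -> [34, 22]
dequeue()->34, [22]
dequeue()->22, []
enqueue(16) -> [16]
enqueue(5) -> [16, 5]
enqueue(1) -> [16, 5, 1]
enqueue(42) -> [16, 5, 1, 42]
enqueue(9) -> [16, 5, 1, 42, 9]
enqueue(49) -> [16, 5, 1, 42, 9, 49]

Final queue: [16, 5, 1, 42, 9, 49]


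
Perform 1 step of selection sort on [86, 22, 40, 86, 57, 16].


Initial: [86, 22, 40, 86, 57, 16]
Step 1: min=16 at 5
  Swap: [16, 22, 40, 86, 57, 86]

After 1 step: [16, 22, 40, 86, 57, 86]


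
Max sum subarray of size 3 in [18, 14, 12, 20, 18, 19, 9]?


[0:3]: 44
[1:4]: 46
[2:5]: 50
[3:6]: 57
[4:7]: 46

Max: 57 at [3:6]


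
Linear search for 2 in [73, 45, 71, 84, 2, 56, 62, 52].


i=0: 73!=2
i=1: 45!=2
i=2: 71!=2
i=3: 84!=2
i=4: 2==2 found!

Found at 4, 5 comps


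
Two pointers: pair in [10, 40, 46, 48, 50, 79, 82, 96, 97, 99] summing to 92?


lo=0(10)+hi=9(99)=109
lo=0(10)+hi=8(97)=107
lo=0(10)+hi=7(96)=106
lo=0(10)+hi=6(82)=92

Yes: 10+82=92


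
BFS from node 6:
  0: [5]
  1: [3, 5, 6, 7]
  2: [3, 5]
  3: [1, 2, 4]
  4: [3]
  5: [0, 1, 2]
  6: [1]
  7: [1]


Visit 6, enqueue [1]
Visit 1, enqueue [3, 5, 7]
Visit 3, enqueue [2, 4]
Visit 5, enqueue [0]
Visit 7, enqueue []
Visit 2, enqueue []
Visit 4, enqueue []
Visit 0, enqueue []

BFS order: [6, 1, 3, 5, 7, 2, 4, 0]


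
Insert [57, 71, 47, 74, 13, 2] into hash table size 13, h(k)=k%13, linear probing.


Insert 57: h=5 -> slot 5
Insert 71: h=6 -> slot 6
Insert 47: h=8 -> slot 8
Insert 74: h=9 -> slot 9
Insert 13: h=0 -> slot 0
Insert 2: h=2 -> slot 2

Table: [13, None, 2, None, None, 57, 71, None, 47, 74, None, None, None]


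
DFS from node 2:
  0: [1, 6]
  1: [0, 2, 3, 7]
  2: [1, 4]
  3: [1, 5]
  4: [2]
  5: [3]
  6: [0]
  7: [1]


Visit 2, push [4, 1]
Visit 1, push [7, 3, 0]
Visit 0, push [6]
Visit 6, push []
Visit 3, push [5]
Visit 5, push []
Visit 7, push []
Visit 4, push []

DFS order: [2, 1, 0, 6, 3, 5, 7, 4]


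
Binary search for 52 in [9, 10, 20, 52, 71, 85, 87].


Step 1: lo=0, hi=6, mid=3, val=52

Found at index 3


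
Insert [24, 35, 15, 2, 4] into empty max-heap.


Insert 24: [24]
Insert 35: [35, 24]
Insert 15: [35, 24, 15]
Insert 2: [35, 24, 15, 2]
Insert 4: [35, 24, 15, 2, 4]

Final heap: [35, 24, 15, 2, 4]


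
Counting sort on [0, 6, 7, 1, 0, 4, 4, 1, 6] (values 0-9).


Input: [0, 6, 7, 1, 0, 4, 4, 1, 6]
Counts: [2, 2, 0, 0, 2, 0, 2, 1, 0, 0]

Sorted: [0, 0, 1, 1, 4, 4, 6, 6, 7]


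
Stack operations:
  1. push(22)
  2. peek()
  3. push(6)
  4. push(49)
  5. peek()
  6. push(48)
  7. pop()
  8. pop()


push(22) -> [22]
peek()->22
push(6) -> [22, 6]
push(49) -> [22, 6, 49]
peek()->49
push(48) -> [22, 6, 49, 48]
pop()->48, [22, 6, 49]
pop()->49, [22, 6]

Final stack: [22, 6]


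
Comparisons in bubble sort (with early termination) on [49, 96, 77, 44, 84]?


Algorithm: bubble sort (with early termination)
Input: [49, 96, 77, 44, 84]
Sorted: [44, 49, 77, 84, 96]

10


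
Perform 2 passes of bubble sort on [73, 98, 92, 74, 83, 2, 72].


Initial: [73, 98, 92, 74, 83, 2, 72]
Pass 1: [73, 92, 74, 83, 2, 72, 98] (5 swaps)
Pass 2: [73, 74, 83, 2, 72, 92, 98] (4 swaps)

After 2 passes: [73, 74, 83, 2, 72, 92, 98]


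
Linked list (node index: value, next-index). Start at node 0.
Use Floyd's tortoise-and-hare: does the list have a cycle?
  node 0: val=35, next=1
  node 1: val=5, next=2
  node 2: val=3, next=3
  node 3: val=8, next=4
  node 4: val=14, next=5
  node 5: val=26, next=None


Floyd's tortoise (slow, +1) and hare (fast, +2):
  init: slow=0, fast=0
  step 1: slow=1, fast=2
  step 2: slow=2, fast=4
  step 3: fast 4->5->None, no cycle

Cycle: no


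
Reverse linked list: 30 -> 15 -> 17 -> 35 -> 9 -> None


Step 1: curr=30, set curr.next=prev(None) | reversed so far: 30
Step 2: curr=15, set curr.next=prev(30) | reversed so far: 15 -> 30
Step 3: curr=17, set curr.next=prev(15) | reversed so far: 17 -> 15 -> 30
Step 4: curr=35, set curr.next=prev(17) | reversed so far: 35 -> 17 -> 15 -> 30
Step 5: curr=9, set curr.next=prev(35) | reversed so far: 9 -> 35 -> 17 -> 15 -> 30

9 -> 35 -> 17 -> 15 -> 30 -> None


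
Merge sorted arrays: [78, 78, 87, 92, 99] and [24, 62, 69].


Take 24 from B
Take 62 from B
Take 69 from B

Merged: [24, 62, 69, 78, 78, 87, 92, 99]


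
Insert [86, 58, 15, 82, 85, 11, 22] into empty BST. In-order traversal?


Insert 86: root
Insert 58: L from 86
Insert 15: L from 86 -> L from 58
Insert 82: L from 86 -> R from 58
Insert 85: L from 86 -> R from 58 -> R from 82
Insert 11: L from 86 -> L from 58 -> L from 15
Insert 22: L from 86 -> L from 58 -> R from 15

In-order: [11, 15, 22, 58, 82, 85, 86]


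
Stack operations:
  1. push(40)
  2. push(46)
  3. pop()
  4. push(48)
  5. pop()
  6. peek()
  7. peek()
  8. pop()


push(40) -> [40]
push(46) -> [40, 46]
pop()->46, [40]
push(48) -> [40, 48]
pop()->48, [40]
peek()->40
peek()->40
pop()->40, []

Final stack: []


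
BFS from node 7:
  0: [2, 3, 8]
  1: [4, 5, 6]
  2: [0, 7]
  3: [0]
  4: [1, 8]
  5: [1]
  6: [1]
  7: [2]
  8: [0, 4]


Visit 7, enqueue [2]
Visit 2, enqueue [0]
Visit 0, enqueue [3, 8]
Visit 3, enqueue []
Visit 8, enqueue [4]
Visit 4, enqueue [1]
Visit 1, enqueue [5, 6]
Visit 5, enqueue []
Visit 6, enqueue []

BFS order: [7, 2, 0, 3, 8, 4, 1, 5, 6]


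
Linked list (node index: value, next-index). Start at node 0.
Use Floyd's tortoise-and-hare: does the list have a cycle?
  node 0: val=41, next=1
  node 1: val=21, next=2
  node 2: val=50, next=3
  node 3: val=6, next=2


Floyd's tortoise (slow, +1) and hare (fast, +2):
  init: slow=0, fast=0
  step 1: slow=1, fast=2
  step 2: slow=2, fast=2
  slow == fast at node 2: cycle detected

Cycle: yes


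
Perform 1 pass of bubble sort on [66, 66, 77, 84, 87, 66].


Initial: [66, 66, 77, 84, 87, 66]
Pass 1: [66, 66, 77, 84, 66, 87] (1 swaps)

After 1 pass: [66, 66, 77, 84, 66, 87]


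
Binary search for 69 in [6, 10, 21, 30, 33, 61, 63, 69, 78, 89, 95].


Step 1: lo=0, hi=10, mid=5, val=61
Step 2: lo=6, hi=10, mid=8, val=78
Step 3: lo=6, hi=7, mid=6, val=63
Step 4: lo=7, hi=7, mid=7, val=69

Found at index 7


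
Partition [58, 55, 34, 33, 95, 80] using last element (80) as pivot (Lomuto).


Pivot: 80
  58 <= 80: advance i (no swap)
  55 <= 80: advance i (no swap)
  34 <= 80: advance i (no swap)
  33 <= 80: advance i (no swap)
Place pivot at 4: [58, 55, 34, 33, 80, 95]

Partitioned: [58, 55, 34, 33, 80, 95]


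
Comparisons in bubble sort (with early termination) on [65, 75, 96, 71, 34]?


Algorithm: bubble sort (with early termination)
Input: [65, 75, 96, 71, 34]
Sorted: [34, 65, 71, 75, 96]

10


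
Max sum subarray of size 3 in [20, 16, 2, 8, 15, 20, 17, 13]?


[0:3]: 38
[1:4]: 26
[2:5]: 25
[3:6]: 43
[4:7]: 52
[5:8]: 50

Max: 52 at [4:7]


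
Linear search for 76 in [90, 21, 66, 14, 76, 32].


i=0: 90!=76
i=1: 21!=76
i=2: 66!=76
i=3: 14!=76
i=4: 76==76 found!

Found at 4, 5 comps


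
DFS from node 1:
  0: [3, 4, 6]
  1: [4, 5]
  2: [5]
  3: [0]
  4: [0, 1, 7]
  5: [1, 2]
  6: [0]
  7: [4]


Visit 1, push [5, 4]
Visit 4, push [7, 0]
Visit 0, push [6, 3]
Visit 3, push []
Visit 6, push []
Visit 7, push []
Visit 5, push [2]
Visit 2, push []

DFS order: [1, 4, 0, 3, 6, 7, 5, 2]
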